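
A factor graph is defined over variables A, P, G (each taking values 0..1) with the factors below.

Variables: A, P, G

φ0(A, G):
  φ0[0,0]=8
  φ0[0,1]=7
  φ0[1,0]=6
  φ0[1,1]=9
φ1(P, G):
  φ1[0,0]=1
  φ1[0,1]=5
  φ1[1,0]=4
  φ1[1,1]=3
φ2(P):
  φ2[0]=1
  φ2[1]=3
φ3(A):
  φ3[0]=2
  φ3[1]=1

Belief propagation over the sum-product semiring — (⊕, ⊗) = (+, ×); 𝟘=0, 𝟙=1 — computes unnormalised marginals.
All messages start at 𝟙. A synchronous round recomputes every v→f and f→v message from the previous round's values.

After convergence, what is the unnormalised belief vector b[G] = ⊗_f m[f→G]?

init: all messages = 𝟙 over 2 values
r1 m[φ0→A] = [15, 15]
r1 m[φ0→G] = [14, 16]
r1 m[φ1→P] = [6, 7]
r1 m[φ1→G] = [5, 8]
r1 m[φ2→P] = [1, 3]
r1 m[φ3→A] = [2, 1]
r1 m[A→φ0] = [1, 1]
r1 m[A→φ3] = [1, 1]
r1 m[P→φ1] = [1, 1]
r1 m[P→φ2] = [1, 1]
r1 m[G→φ0] = [1, 1]
r1 m[G→φ1] = [1, 1]
r2 m[φ0→A] = [15, 15]
r2 m[φ0→G] = [14, 16]
r2 m[φ1→P] = [6, 7]
r2 m[φ1→G] = [5, 8]
r2 m[φ2→P] = [1, 3]
r2 m[φ3→A] = [2, 1]
r2 m[A→φ0] = [2, 1]
r2 m[A→φ3] = [15, 15]
r2 m[P→φ1] = [1, 3]
r2 m[P→φ2] = [6, 7]
r2 m[G→φ0] = [5, 8]
r2 m[G→φ1] = [14, 16]
r3 m[φ0→A] = [96, 102]
r3 m[φ0→G] = [22, 23]
r3 m[φ1→P] = [94, 104]
r3 m[φ1→G] = [13, 14]
r3 m[φ2→P] = [1, 3]
r3 m[φ3→A] = [2, 1]
r3 m[A→φ0] = [2, 1]
r3 m[A→φ3] = [15, 15]
r3 m[P→φ1] = [1, 3]
r3 m[P→φ2] = [6, 7]
r3 m[G→φ0] = [5, 8]
r3 m[G→φ1] = [14, 16]
r4 m[φ0→A] = [96, 102]
r4 m[φ0→G] = [22, 23]
r4 m[φ1→P] = [94, 104]
r4 m[φ1→G] = [13, 14]
r4 m[φ2→P] = [1, 3]
r4 m[φ3→A] = [2, 1]
r4 m[A→φ0] = [2, 1]
r4 m[A→φ3] = [96, 102]
r4 m[P→φ1] = [1, 3]
r4 m[P→φ2] = [94, 104]
r4 m[G→φ0] = [13, 14]
r4 m[G→φ1] = [22, 23]
r5 m[φ0→A] = [202, 204]
r5 m[φ0→G] = [22, 23]
r5 m[φ1→P] = [137, 157]
r5 m[φ1→G] = [13, 14]
r5 m[φ2→P] = [1, 3]
r5 m[φ3→A] = [2, 1]
r5 m[A→φ0] = [2, 1]
r5 m[A→φ3] = [96, 102]
r5 m[P→φ1] = [1, 3]
r5 m[P→φ2] = [94, 104]
r5 m[G→φ0] = [13, 14]
r5 m[G→φ1] = [22, 23]
r6 m[φ0→A] = [202, 204]
r6 m[φ0→G] = [22, 23]
r6 m[φ1→P] = [137, 157]
r6 m[φ1→G] = [13, 14]
r6 m[φ2→P] = [1, 3]
r6 m[φ3→A] = [2, 1]
r6 m[A→φ0] = [2, 1]
r6 m[A→φ3] = [202, 204]
r6 m[P→φ1] = [1, 3]
r6 m[P→φ2] = [137, 157]
r6 m[G→φ0] = [13, 14]
r6 m[G→φ1] = [22, 23]
r7 m[φ0→A] = [202, 204]
r7 m[φ0→G] = [22, 23]
r7 m[φ1→P] = [137, 157]
r7 m[φ1→G] = [13, 14]
r7 m[φ2→P] = [1, 3]
r7 m[φ3→A] = [2, 1]
r7 m[A→φ0] = [2, 1]
r7 m[A→φ3] = [202, 204]
r7 m[P→φ1] = [1, 3]
r7 m[P→φ2] = [137, 157]
r7 m[G→φ0] = [13, 14]
r7 m[G→φ1] = [22, 23]
fixed point reached at round 7
b[G] = ⊗ incoming = [286, 322]

b[G] = [286, 322]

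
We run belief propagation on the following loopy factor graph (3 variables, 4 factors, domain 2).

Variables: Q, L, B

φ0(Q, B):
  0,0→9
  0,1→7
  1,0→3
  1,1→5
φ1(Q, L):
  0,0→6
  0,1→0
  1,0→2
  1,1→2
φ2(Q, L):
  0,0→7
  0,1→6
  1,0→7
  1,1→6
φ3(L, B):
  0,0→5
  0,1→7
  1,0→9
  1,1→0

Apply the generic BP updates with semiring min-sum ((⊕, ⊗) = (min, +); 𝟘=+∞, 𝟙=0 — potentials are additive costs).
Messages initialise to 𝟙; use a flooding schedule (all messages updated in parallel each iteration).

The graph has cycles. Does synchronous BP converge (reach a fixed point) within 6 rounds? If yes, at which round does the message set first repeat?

NOT CONVERGED within 6 rounds

init: all messages = 𝟙 over 2 values
r1 m[φ0→Q] = [7, 3]
r1 m[φ0→B] = [3, 5]
r1 m[φ1→Q] = [0, 2]
r1 m[φ1→L] = [2, 0]
r1 m[φ2→Q] = [6, 6]
r1 m[φ2→L] = [7, 6]
r1 m[φ3→L] = [5, 0]
r1 m[φ3→B] = [5, 0]
r1 m[Q→φ0] = [0, 0]
r1 m[Q→φ1] = [0, 0]
r1 m[Q→φ2] = [0, 0]
r1 m[L→φ1] = [0, 0]
r1 m[L→φ2] = [0, 0]
r1 m[L→φ3] = [0, 0]
r1 m[B→φ0] = [0, 0]
r1 m[B→φ3] = [0, 0]
r2 m[φ0→Q] = [7, 3]
r2 m[φ0→B] = [3, 5]
r2 m[φ1→Q] = [0, 2]
r2 m[φ1→L] = [2, 0]
r2 m[φ2→Q] = [6, 6]
r2 m[φ2→L] = [7, 6]
r2 m[φ3→L] = [5, 0]
r2 m[φ3→B] = [5, 0]
r2 m[Q→φ0] = [6, 8]
r2 m[Q→φ1] = [13, 9]
r2 m[Q→φ2] = [7, 5]
r2 m[L→φ1] = [12, 6]
r2 m[L→φ2] = [7, 0]
r2 m[L→φ3] = [9, 6]
r2 m[B→φ0] = [5, 0]
r2 m[B→φ3] = [3, 5]
r3 m[φ0→Q] = [7, 5]
r3 m[φ0→B] = [11, 13]
r3 m[φ1→Q] = [6, 8]
r3 m[φ1→L] = [11, 11]
r3 m[φ2→Q] = [6, 6]
r3 m[φ2→L] = [12, 11]
r3 m[φ3→L] = [8, 5]
r3 m[φ3→B] = [14, 6]
r3 m[Q→φ0] = [6, 8]
r3 m[Q→φ1] = [13, 9]
r3 m[Q→φ2] = [7, 5]
r3 m[L→φ1] = [12, 6]
r3 m[L→φ2] = [7, 0]
r3 m[L→φ3] = [9, 6]
r3 m[B→φ0] = [5, 0]
r3 m[B→φ3] = [3, 5]
r4 m[φ0→Q] = [7, 5]
r4 m[φ0→B] = [11, 13]
r4 m[φ1→Q] = [6, 8]
r4 m[φ1→L] = [11, 11]
r4 m[φ2→Q] = [6, 6]
r4 m[φ2→L] = [12, 11]
r4 m[φ3→L] = [8, 5]
r4 m[φ3→B] = [14, 6]
r4 m[Q→φ0] = [12, 14]
r4 m[Q→φ1] = [13, 11]
r4 m[Q→φ2] = [13, 13]
r4 m[L→φ1] = [20, 16]
r4 m[L→φ2] = [19, 16]
r4 m[L→φ3] = [23, 22]
r4 m[B→φ0] = [14, 6]
r4 m[B→φ3] = [11, 13]
r5 m[φ0→Q] = [13, 11]
r5 m[φ0→B] = [17, 19]
r5 m[φ1→Q] = [16, 18]
r5 m[φ1→L] = [13, 13]
r5 m[φ2→Q] = [22, 22]
r5 m[φ2→L] = [20, 19]
r5 m[φ3→L] = [16, 13]
r5 m[φ3→B] = [28, 22]
r5 m[Q→φ0] = [12, 14]
r5 m[Q→φ1] = [13, 11]
r5 m[Q→φ2] = [13, 13]
r5 m[L→φ1] = [20, 16]
r5 m[L→φ2] = [19, 16]
r5 m[L→φ3] = [23, 22]
r5 m[B→φ0] = [14, 6]
r5 m[B→φ3] = [11, 13]
r6 m[φ0→Q] = [13, 11]
r6 m[φ0→B] = [17, 19]
r6 m[φ1→Q] = [16, 18]
r6 m[φ1→L] = [13, 13]
r6 m[φ2→Q] = [22, 22]
r6 m[φ2→L] = [20, 19]
r6 m[φ3→L] = [16, 13]
r6 m[φ3→B] = [28, 22]
r6 m[Q→φ0] = [38, 40]
r6 m[Q→φ1] = [35, 33]
r6 m[Q→φ2] = [29, 29]
r6 m[L→φ1] = [36, 32]
r6 m[L→φ2] = [29, 26]
r6 m[L→φ3] = [33, 32]
r6 m[B→φ0] = [28, 22]
r6 m[B→φ3] = [17, 19]
no fixed point within 6 rounds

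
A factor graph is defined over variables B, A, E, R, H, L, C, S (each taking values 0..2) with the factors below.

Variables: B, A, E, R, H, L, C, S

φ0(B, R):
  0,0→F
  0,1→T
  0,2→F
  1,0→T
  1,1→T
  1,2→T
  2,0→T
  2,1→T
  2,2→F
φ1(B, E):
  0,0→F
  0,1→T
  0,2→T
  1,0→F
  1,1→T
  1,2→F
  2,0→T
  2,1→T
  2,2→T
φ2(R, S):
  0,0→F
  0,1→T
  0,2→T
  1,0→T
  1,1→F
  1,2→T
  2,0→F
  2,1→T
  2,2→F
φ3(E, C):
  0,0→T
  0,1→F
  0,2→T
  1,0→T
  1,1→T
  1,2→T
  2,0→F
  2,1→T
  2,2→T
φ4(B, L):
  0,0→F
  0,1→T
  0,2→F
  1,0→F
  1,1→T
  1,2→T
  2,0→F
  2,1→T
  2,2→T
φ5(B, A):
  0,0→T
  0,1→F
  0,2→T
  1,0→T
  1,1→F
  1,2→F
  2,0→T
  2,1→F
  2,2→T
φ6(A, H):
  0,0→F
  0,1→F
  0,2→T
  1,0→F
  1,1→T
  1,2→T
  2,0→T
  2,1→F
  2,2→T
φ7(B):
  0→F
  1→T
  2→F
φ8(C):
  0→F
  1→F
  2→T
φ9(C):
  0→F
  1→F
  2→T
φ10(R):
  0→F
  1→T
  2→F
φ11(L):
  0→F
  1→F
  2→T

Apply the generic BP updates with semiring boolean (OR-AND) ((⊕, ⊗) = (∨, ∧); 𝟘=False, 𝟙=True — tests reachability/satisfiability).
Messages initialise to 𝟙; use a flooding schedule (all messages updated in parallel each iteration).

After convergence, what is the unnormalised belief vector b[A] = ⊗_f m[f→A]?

init: all messages = 𝟙 over 3 values
r1 m[φ0→B] = [T, T, T]
r1 m[φ0→R] = [T, T, T]
r1 m[φ1→B] = [T, T, T]
r1 m[φ1→E] = [T, T, T]
r1 m[φ2→R] = [T, T, T]
r1 m[φ2→S] = [T, T, T]
r1 m[φ3→E] = [T, T, T]
r1 m[φ3→C] = [T, T, T]
r1 m[φ4→B] = [T, T, T]
r1 m[φ4→L] = [F, T, T]
r1 m[φ5→B] = [T, T, T]
r1 m[φ5→A] = [T, F, T]
r1 m[φ6→A] = [T, T, T]
r1 m[φ6→H] = [T, T, T]
r1 m[φ7→B] = [F, T, F]
r1 m[φ8→C] = [F, F, T]
r1 m[φ9→C] = [F, F, T]
r1 m[φ10→R] = [F, T, F]
r1 m[φ11→L] = [F, F, T]
r1 m[B→φ0] = [T, T, T]
r1 m[B→φ1] = [T, T, T]
r1 m[B→φ4] = [T, T, T]
r1 m[B→φ5] = [T, T, T]
r1 m[B→φ7] = [T, T, T]
r1 m[A→φ5] = [T, T, T]
r1 m[A→φ6] = [T, T, T]
r1 m[E→φ1] = [T, T, T]
r1 m[E→φ3] = [T, T, T]
r1 m[R→φ0] = [T, T, T]
r1 m[R→φ2] = [T, T, T]
r1 m[R→φ10] = [T, T, T]
r1 m[H→φ6] = [T, T, T]
r1 m[L→φ4] = [T, T, T]
r1 m[L→φ11] = [T, T, T]
r1 m[C→φ3] = [T, T, T]
r1 m[C→φ8] = [T, T, T]
r1 m[C→φ9] = [T, T, T]
r1 m[S→φ2] = [T, T, T]
r2 m[φ0→B] = [T, T, T]
r2 m[φ0→R] = [T, T, T]
r2 m[φ1→B] = [T, T, T]
r2 m[φ1→E] = [T, T, T]
r2 m[φ2→R] = [T, T, T]
r2 m[φ2→S] = [T, T, T]
r2 m[φ3→E] = [T, T, T]
r2 m[φ3→C] = [T, T, T]
r2 m[φ4→B] = [T, T, T]
r2 m[φ4→L] = [F, T, T]
r2 m[φ5→B] = [T, T, T]
r2 m[φ5→A] = [T, F, T]
r2 m[φ6→A] = [T, T, T]
r2 m[φ6→H] = [T, T, T]
r2 m[φ7→B] = [F, T, F]
r2 m[φ8→C] = [F, F, T]
r2 m[φ9→C] = [F, F, T]
r2 m[φ10→R] = [F, T, F]
r2 m[φ11→L] = [F, F, T]
r2 m[B→φ0] = [F, T, F]
r2 m[B→φ1] = [F, T, F]
r2 m[B→φ4] = [F, T, F]
r2 m[B→φ5] = [F, T, F]
r2 m[B→φ7] = [T, T, T]
r2 m[A→φ5] = [T, T, T]
r2 m[A→φ6] = [T, F, T]
r2 m[E→φ1] = [T, T, T]
r2 m[E→φ3] = [T, T, T]
r2 m[R→φ0] = [F, T, F]
r2 m[R→φ2] = [F, T, F]
r2 m[R→φ10] = [T, T, T]
r2 m[H→φ6] = [T, T, T]
r2 m[L→φ4] = [F, F, T]
r2 m[L→φ11] = [F, T, T]
r2 m[C→φ3] = [F, F, T]
r2 m[C→φ8] = [F, F, T]
r2 m[C→φ9] = [F, F, T]
r2 m[S→φ2] = [T, T, T]
r3 m[φ0→B] = [T, T, T]
r3 m[φ0→R] = [T, T, T]
r3 m[φ1→B] = [T, T, T]
r3 m[φ1→E] = [F, T, F]
r3 m[φ2→R] = [T, T, T]
r3 m[φ2→S] = [T, F, T]
r3 m[φ3→E] = [T, T, T]
r3 m[φ3→C] = [T, T, T]
r3 m[φ4→B] = [F, T, T]
r3 m[φ4→L] = [F, T, T]
r3 m[φ5→B] = [T, T, T]
r3 m[φ5→A] = [T, F, F]
r3 m[φ6→A] = [T, T, T]
r3 m[φ6→H] = [T, F, T]
r3 m[φ7→B] = [F, T, F]
r3 m[φ8→C] = [F, F, T]
r3 m[φ9→C] = [F, F, T]
r3 m[φ10→R] = [F, T, F]
r3 m[φ11→L] = [F, F, T]
r3 m[B→φ0] = [F, T, F]
r3 m[B→φ1] = [F, T, F]
r3 m[B→φ4] = [F, T, F]
r3 m[B→φ5] = [F, T, F]
r3 m[B→φ7] = [T, T, T]
r3 m[A→φ5] = [T, T, T]
r3 m[A→φ6] = [T, F, T]
r3 m[E→φ1] = [T, T, T]
r3 m[E→φ3] = [T, T, T]
r3 m[R→φ0] = [F, T, F]
r3 m[R→φ2] = [F, T, F]
r3 m[R→φ10] = [T, T, T]
r3 m[H→φ6] = [T, T, T]
r3 m[L→φ4] = [F, F, T]
r3 m[L→φ11] = [F, T, T]
r3 m[C→φ3] = [F, F, T]
r3 m[C→φ8] = [F, F, T]
r3 m[C→φ9] = [F, F, T]
r3 m[S→φ2] = [T, T, T]
r4 m[φ0→B] = [T, T, T]
r4 m[φ0→R] = [T, T, T]
r4 m[φ1→B] = [T, T, T]
r4 m[φ1→E] = [F, T, F]
r4 m[φ2→R] = [T, T, T]
r4 m[φ2→S] = [T, F, T]
r4 m[φ3→E] = [T, T, T]
r4 m[φ3→C] = [T, T, T]
r4 m[φ4→B] = [F, T, T]
r4 m[φ4→L] = [F, T, T]
r4 m[φ5→B] = [T, T, T]
r4 m[φ5→A] = [T, F, F]
r4 m[φ6→A] = [T, T, T]
r4 m[φ6→H] = [T, F, T]
r4 m[φ7→B] = [F, T, F]
r4 m[φ8→C] = [F, F, T]
r4 m[φ9→C] = [F, F, T]
r4 m[φ10→R] = [F, T, F]
r4 m[φ11→L] = [F, F, T]
r4 m[B→φ0] = [F, T, F]
r4 m[B→φ1] = [F, T, F]
r4 m[B→φ4] = [F, T, F]
r4 m[B→φ5] = [F, T, F]
r4 m[B→φ7] = [F, T, T]
r4 m[A→φ5] = [T, T, T]
r4 m[A→φ6] = [T, F, F]
r4 m[E→φ1] = [T, T, T]
r4 m[E→φ3] = [F, T, F]
r4 m[R→φ0] = [F, T, F]
r4 m[R→φ2] = [F, T, F]
r4 m[R→φ10] = [T, T, T]
r4 m[H→φ6] = [T, T, T]
r4 m[L→φ4] = [F, F, T]
r4 m[L→φ11] = [F, T, T]
r4 m[C→φ3] = [F, F, T]
r4 m[C→φ8] = [F, F, T]
r4 m[C→φ9] = [F, F, T]
r4 m[S→φ2] = [T, T, T]
r5 m[φ0→B] = [T, T, T]
r5 m[φ0→R] = [T, T, T]
r5 m[φ1→B] = [T, T, T]
r5 m[φ1→E] = [F, T, F]
r5 m[φ2→R] = [T, T, T]
r5 m[φ2→S] = [T, F, T]
r5 m[φ3→E] = [T, T, T]
r5 m[φ3→C] = [T, T, T]
r5 m[φ4→B] = [F, T, T]
r5 m[φ4→L] = [F, T, T]
r5 m[φ5→B] = [T, T, T]
r5 m[φ5→A] = [T, F, F]
r5 m[φ6→A] = [T, T, T]
r5 m[φ6→H] = [F, F, T]
r5 m[φ7→B] = [F, T, F]
r5 m[φ8→C] = [F, F, T]
r5 m[φ9→C] = [F, F, T]
r5 m[φ10→R] = [F, T, F]
r5 m[φ11→L] = [F, F, T]
r5 m[B→φ0] = [F, T, F]
r5 m[B→φ1] = [F, T, F]
r5 m[B→φ4] = [F, T, F]
r5 m[B→φ5] = [F, T, F]
r5 m[B→φ7] = [F, T, T]
r5 m[A→φ5] = [T, T, T]
r5 m[A→φ6] = [T, F, F]
r5 m[E→φ1] = [T, T, T]
r5 m[E→φ3] = [F, T, F]
r5 m[R→φ0] = [F, T, F]
r5 m[R→φ2] = [F, T, F]
r5 m[R→φ10] = [T, T, T]
r5 m[H→φ6] = [T, T, T]
r5 m[L→φ4] = [F, F, T]
r5 m[L→φ11] = [F, T, T]
r5 m[C→φ3] = [F, F, T]
r5 m[C→φ8] = [F, F, T]
r5 m[C→φ9] = [F, F, T]
r5 m[S→φ2] = [T, T, T]
r6 m[φ0→B] = [T, T, T]
r6 m[φ0→R] = [T, T, T]
r6 m[φ1→B] = [T, T, T]
r6 m[φ1→E] = [F, T, F]
r6 m[φ2→R] = [T, T, T]
r6 m[φ2→S] = [T, F, T]
r6 m[φ3→E] = [T, T, T]
r6 m[φ3→C] = [T, T, T]
r6 m[φ4→B] = [F, T, T]
r6 m[φ4→L] = [F, T, T]
r6 m[φ5→B] = [T, T, T]
r6 m[φ5→A] = [T, F, F]
r6 m[φ6→A] = [T, T, T]
r6 m[φ6→H] = [F, F, T]
r6 m[φ7→B] = [F, T, F]
r6 m[φ8→C] = [F, F, T]
r6 m[φ9→C] = [F, F, T]
r6 m[φ10→R] = [F, T, F]
r6 m[φ11→L] = [F, F, T]
r6 m[B→φ0] = [F, T, F]
r6 m[B→φ1] = [F, T, F]
r6 m[B→φ4] = [F, T, F]
r6 m[B→φ5] = [F, T, F]
r6 m[B→φ7] = [F, T, T]
r6 m[A→φ5] = [T, T, T]
r6 m[A→φ6] = [T, F, F]
r6 m[E→φ1] = [T, T, T]
r6 m[E→φ3] = [F, T, F]
r6 m[R→φ0] = [F, T, F]
r6 m[R→φ2] = [F, T, F]
r6 m[R→φ10] = [T, T, T]
r6 m[H→φ6] = [T, T, T]
r6 m[L→φ4] = [F, F, T]
r6 m[L→φ11] = [F, T, T]
r6 m[C→φ3] = [F, F, T]
r6 m[C→φ8] = [F, F, T]
r6 m[C→φ9] = [F, F, T]
r6 m[S→φ2] = [T, T, T]
fixed point reached at round 6
b[A] = ⊗ incoming = [T, F, F]

b[A] = [T, F, F]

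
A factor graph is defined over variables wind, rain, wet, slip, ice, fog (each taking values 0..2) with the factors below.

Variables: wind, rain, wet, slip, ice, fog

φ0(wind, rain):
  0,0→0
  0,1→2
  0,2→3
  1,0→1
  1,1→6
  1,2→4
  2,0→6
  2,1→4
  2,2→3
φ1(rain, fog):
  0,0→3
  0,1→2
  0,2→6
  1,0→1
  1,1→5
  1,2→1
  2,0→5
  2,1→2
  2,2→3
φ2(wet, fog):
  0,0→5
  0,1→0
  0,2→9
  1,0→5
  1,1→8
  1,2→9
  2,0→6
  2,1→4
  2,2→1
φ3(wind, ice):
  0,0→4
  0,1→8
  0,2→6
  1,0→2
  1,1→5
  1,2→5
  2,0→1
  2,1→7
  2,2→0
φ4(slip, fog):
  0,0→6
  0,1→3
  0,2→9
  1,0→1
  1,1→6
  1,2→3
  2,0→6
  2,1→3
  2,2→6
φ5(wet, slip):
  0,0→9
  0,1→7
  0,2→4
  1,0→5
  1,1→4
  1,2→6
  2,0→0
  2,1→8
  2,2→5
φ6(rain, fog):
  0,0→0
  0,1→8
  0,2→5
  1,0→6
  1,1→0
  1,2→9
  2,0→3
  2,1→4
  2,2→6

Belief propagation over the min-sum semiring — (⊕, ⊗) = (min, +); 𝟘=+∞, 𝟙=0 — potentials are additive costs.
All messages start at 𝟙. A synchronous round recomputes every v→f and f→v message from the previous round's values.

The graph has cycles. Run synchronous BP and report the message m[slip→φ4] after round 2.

init: all messages = 𝟙 over 3 values
r1 m[φ0→wind] = [0, 1, 3]
r1 m[φ0→rain] = [0, 2, 3]
r1 m[φ1→rain] = [2, 1, 2]
r1 m[φ1→fog] = [1, 2, 1]
r1 m[φ2→wet] = [0, 5, 1]
r1 m[φ2→fog] = [5, 0, 1]
r1 m[φ3→wind] = [4, 2, 0]
r1 m[φ3→ice] = [1, 5, 0]
r1 m[φ4→slip] = [3, 1, 3]
r1 m[φ4→fog] = [1, 3, 3]
r1 m[φ5→wet] = [4, 4, 0]
r1 m[φ5→slip] = [0, 4, 4]
r1 m[φ6→rain] = [0, 0, 3]
r1 m[φ6→fog] = [0, 0, 5]
r1 m[wind→φ0] = [0, 0, 0]
r1 m[wind→φ3] = [0, 0, 0]
r1 m[rain→φ0] = [0, 0, 0]
r1 m[rain→φ1] = [0, 0, 0]
r1 m[rain→φ6] = [0, 0, 0]
r1 m[wet→φ2] = [0, 0, 0]
r1 m[wet→φ5] = [0, 0, 0]
r1 m[slip→φ4] = [0, 0, 0]
r1 m[slip→φ5] = [0, 0, 0]
r1 m[ice→φ3] = [0, 0, 0]
r1 m[fog→φ1] = [0, 0, 0]
r1 m[fog→φ2] = [0, 0, 0]
r1 m[fog→φ4] = [0, 0, 0]
r1 m[fog→φ6] = [0, 0, 0]
r2 m[φ0→wind] = [0, 1, 3]
r2 m[φ0→rain] = [0, 2, 3]
r2 m[φ1→rain] = [2, 1, 2]
r2 m[φ1→fog] = [1, 2, 1]
r2 m[φ2→wet] = [0, 5, 1]
r2 m[φ2→fog] = [5, 0, 1]
r2 m[φ3→wind] = [4, 2, 0]
r2 m[φ3→ice] = [1, 5, 0]
r2 m[φ4→slip] = [3, 1, 3]
r2 m[φ4→fog] = [1, 3, 3]
r2 m[φ5→wet] = [4, 4, 0]
r2 m[φ5→slip] = [0, 4, 4]
r2 m[φ6→rain] = [0, 0, 3]
r2 m[φ6→fog] = [0, 0, 5]
r2 m[wind→φ0] = [4, 2, 0]
r2 m[wind→φ3] = [0, 1, 3]
r2 m[rain→φ0] = [2, 1, 5]
r2 m[rain→φ1] = [0, 2, 6]
r2 m[rain→φ6] = [2, 3, 5]
r2 m[wet→φ2] = [4, 4, 0]
r2 m[wet→φ5] = [0, 5, 1]
r2 m[slip→φ4] = [0, 4, 4]
r2 m[slip→φ5] = [3, 1, 3]
r2 m[ice→φ3] = [0, 0, 0]
r2 m[fog→φ1] = [6, 3, 9]
r2 m[fog→φ2] = [2, 5, 9]
r2 m[fog→φ4] = [6, 2, 7]
r2 m[fog→φ6] = [7, 5, 5]

message @ round 2 = [0, 4, 4]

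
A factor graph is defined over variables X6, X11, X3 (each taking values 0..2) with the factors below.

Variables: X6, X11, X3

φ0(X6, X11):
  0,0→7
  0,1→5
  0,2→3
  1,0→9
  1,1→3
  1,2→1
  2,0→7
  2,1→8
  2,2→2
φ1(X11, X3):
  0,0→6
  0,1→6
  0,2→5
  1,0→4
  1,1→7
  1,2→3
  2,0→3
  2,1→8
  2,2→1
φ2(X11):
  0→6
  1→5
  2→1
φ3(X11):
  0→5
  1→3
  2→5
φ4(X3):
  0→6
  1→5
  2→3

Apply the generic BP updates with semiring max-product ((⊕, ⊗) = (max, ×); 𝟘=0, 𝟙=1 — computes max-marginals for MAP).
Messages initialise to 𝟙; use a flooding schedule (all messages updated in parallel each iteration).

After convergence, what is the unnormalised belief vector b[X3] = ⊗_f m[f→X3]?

b[X3] = [9720, 8100, 4050]

init: all messages = 𝟙 over 3 values
r1 m[φ0→X6] = [7, 9, 8]
r1 m[φ0→X11] = [9, 8, 3]
r1 m[φ1→X11] = [6, 7, 8]
r1 m[φ1→X3] = [6, 8, 5]
r1 m[φ2→X11] = [6, 5, 1]
r1 m[φ3→X11] = [5, 3, 5]
r1 m[φ4→X3] = [6, 5, 3]
r1 m[X6→φ0] = [1, 1, 1]
r1 m[X11→φ0] = [1, 1, 1]
r1 m[X11→φ1] = [1, 1, 1]
r1 m[X11→φ2] = [1, 1, 1]
r1 m[X11→φ3] = [1, 1, 1]
r1 m[X3→φ1] = [1, 1, 1]
r1 m[X3→φ4] = [1, 1, 1]
r2 m[φ0→X6] = [7, 9, 8]
r2 m[φ0→X11] = [9, 8, 3]
r2 m[φ1→X11] = [6, 7, 8]
r2 m[φ1→X3] = [6, 8, 5]
r2 m[φ2→X11] = [6, 5, 1]
r2 m[φ3→X11] = [5, 3, 5]
r2 m[φ4→X3] = [6, 5, 3]
r2 m[X6→φ0] = [1, 1, 1]
r2 m[X11→φ0] = [180, 105, 40]
r2 m[X11→φ1] = [270, 120, 15]
r2 m[X11→φ2] = [270, 168, 120]
r2 m[X11→φ3] = [324, 280, 24]
r2 m[X3→φ1] = [6, 5, 3]
r2 m[X3→φ4] = [6, 8, 5]
r3 m[φ0→X6] = [1260, 1620, 1260]
r3 m[φ0→X11] = [9, 8, 3]
r3 m[φ1→X11] = [36, 35, 40]
r3 m[φ1→X3] = [1620, 1620, 1350]
r3 m[φ2→X11] = [6, 5, 1]
r3 m[φ3→X11] = [5, 3, 5]
r3 m[φ4→X3] = [6, 5, 3]
r3 m[X6→φ0] = [1, 1, 1]
r3 m[X11→φ0] = [180, 105, 40]
r3 m[X11→φ1] = [270, 120, 15]
r3 m[X11→φ2] = [270, 168, 120]
r3 m[X11→φ3] = [324, 280, 24]
r3 m[X3→φ1] = [6, 5, 3]
r3 m[X3→φ4] = [6, 8, 5]
r4 m[φ0→X6] = [1260, 1620, 1260]
r4 m[φ0→X11] = [9, 8, 3]
r4 m[φ1→X11] = [36, 35, 40]
r4 m[φ1→X3] = [1620, 1620, 1350]
r4 m[φ2→X11] = [6, 5, 1]
r4 m[φ3→X11] = [5, 3, 5]
r4 m[φ4→X3] = [6, 5, 3]
r4 m[X6→φ0] = [1, 1, 1]
r4 m[X11→φ0] = [1080, 525, 200]
r4 m[X11→φ1] = [270, 120, 15]
r4 m[X11→φ2] = [1620, 840, 600]
r4 m[X11→φ3] = [1944, 1400, 120]
r4 m[X3→φ1] = [6, 5, 3]
r4 m[X3→φ4] = [1620, 1620, 1350]
r5 m[φ0→X6] = [7560, 9720, 7560]
r5 m[φ0→X11] = [9, 8, 3]
r5 m[φ1→X11] = [36, 35, 40]
r5 m[φ1→X3] = [1620, 1620, 1350]
r5 m[φ2→X11] = [6, 5, 1]
r5 m[φ3→X11] = [5, 3, 5]
r5 m[φ4→X3] = [6, 5, 3]
r5 m[X6→φ0] = [1, 1, 1]
r5 m[X11→φ0] = [1080, 525, 200]
r5 m[X11→φ1] = [270, 120, 15]
r5 m[X11→φ2] = [1620, 840, 600]
r5 m[X11→φ3] = [1944, 1400, 120]
r5 m[X3→φ1] = [6, 5, 3]
r5 m[X3→φ4] = [1620, 1620, 1350]
r6 m[φ0→X6] = [7560, 9720, 7560]
r6 m[φ0→X11] = [9, 8, 3]
r6 m[φ1→X11] = [36, 35, 40]
r6 m[φ1→X3] = [1620, 1620, 1350]
r6 m[φ2→X11] = [6, 5, 1]
r6 m[φ3→X11] = [5, 3, 5]
r6 m[φ4→X3] = [6, 5, 3]
r6 m[X6→φ0] = [1, 1, 1]
r6 m[X11→φ0] = [1080, 525, 200]
r6 m[X11→φ1] = [270, 120, 15]
r6 m[X11→φ2] = [1620, 840, 600]
r6 m[X11→φ3] = [1944, 1400, 120]
r6 m[X3→φ1] = [6, 5, 3]
r6 m[X3→φ4] = [1620, 1620, 1350]
fixed point reached at round 6
b[X3] = ⊗ incoming = [9720, 8100, 4050]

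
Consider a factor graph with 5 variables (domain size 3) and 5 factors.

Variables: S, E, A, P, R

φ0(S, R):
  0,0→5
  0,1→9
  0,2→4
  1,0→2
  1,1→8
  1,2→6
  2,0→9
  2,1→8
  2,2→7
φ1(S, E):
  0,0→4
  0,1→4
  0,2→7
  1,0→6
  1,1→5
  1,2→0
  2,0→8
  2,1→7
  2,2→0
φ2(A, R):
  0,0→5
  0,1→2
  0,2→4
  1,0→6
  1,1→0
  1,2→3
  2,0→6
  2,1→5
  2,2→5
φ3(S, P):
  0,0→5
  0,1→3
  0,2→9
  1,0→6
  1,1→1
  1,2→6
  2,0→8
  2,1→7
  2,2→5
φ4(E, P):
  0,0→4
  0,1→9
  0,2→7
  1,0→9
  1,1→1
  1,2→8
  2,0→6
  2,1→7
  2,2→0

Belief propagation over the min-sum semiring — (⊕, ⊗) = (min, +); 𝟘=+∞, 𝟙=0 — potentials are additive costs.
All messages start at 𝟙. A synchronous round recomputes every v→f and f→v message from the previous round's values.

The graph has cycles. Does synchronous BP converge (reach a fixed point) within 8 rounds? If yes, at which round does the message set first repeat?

NOT CONVERGED within 8 rounds

init: all messages = 𝟙 over 3 values
r1 m[φ0→S] = [4, 2, 7]
r1 m[φ0→R] = [2, 8, 4]
r1 m[φ1→S] = [4, 0, 0]
r1 m[φ1→E] = [4, 4, 0]
r1 m[φ2→A] = [2, 0, 5]
r1 m[φ2→R] = [5, 0, 3]
r1 m[φ3→S] = [3, 1, 5]
r1 m[φ3→P] = [5, 1, 5]
r1 m[φ4→E] = [4, 1, 0]
r1 m[φ4→P] = [4, 1, 0]
r1 m[S→φ0] = [0, 0, 0]
r1 m[S→φ1] = [0, 0, 0]
r1 m[S→φ3] = [0, 0, 0]
r1 m[E→φ1] = [0, 0, 0]
r1 m[E→φ4] = [0, 0, 0]
r1 m[A→φ2] = [0, 0, 0]
r1 m[P→φ3] = [0, 0, 0]
r1 m[P→φ4] = [0, 0, 0]
r1 m[R→φ0] = [0, 0, 0]
r1 m[R→φ2] = [0, 0, 0]
r2 m[φ0→S] = [4, 2, 7]
r2 m[φ0→R] = [2, 8, 4]
r2 m[φ1→S] = [4, 0, 0]
r2 m[φ1→E] = [4, 4, 0]
r2 m[φ2→A] = [2, 0, 5]
r2 m[φ2→R] = [5, 0, 3]
r2 m[φ3→S] = [3, 1, 5]
r2 m[φ3→P] = [5, 1, 5]
r2 m[φ4→E] = [4, 1, 0]
r2 m[φ4→P] = [4, 1, 0]
r2 m[S→φ0] = [7, 1, 5]
r2 m[S→φ1] = [7, 3, 12]
r2 m[S→φ3] = [8, 2, 7]
r2 m[E→φ1] = [4, 1, 0]
r2 m[E→φ4] = [4, 4, 0]
r2 m[A→φ2] = [0, 0, 0]
r2 m[P→φ3] = [4, 1, 0]
r2 m[P→φ4] = [5, 1, 5]
r2 m[R→φ0] = [5, 0, 3]
r2 m[R→φ2] = [2, 8, 4]
r3 m[φ0→S] = [7, 7, 8]
r3 m[φ0→R] = [3, 9, 7]
r3 m[φ1→S] = [5, 0, 0]
r3 m[φ1→E] = [9, 8, 3]
r3 m[φ2→A] = [7, 7, 8]
r3 m[φ2→R] = [5, 0, 3]
r3 m[φ3→S] = [4, 2, 5]
r3 m[φ3→P] = [8, 3, 8]
r3 m[φ4→E] = [9, 2, 5]
r3 m[φ4→P] = [6, 5, 0]
r3 m[S→φ0] = [7, 1, 5]
r3 m[S→φ1] = [7, 3, 12]
r3 m[S→φ3] = [8, 2, 7]
r3 m[E→φ1] = [4, 1, 0]
r3 m[E→φ4] = [4, 4, 0]
r3 m[A→φ2] = [0, 0, 0]
r3 m[P→φ3] = [4, 1, 0]
r3 m[P→φ4] = [5, 1, 5]
r3 m[R→φ0] = [5, 0, 3]
r3 m[R→φ2] = [2, 8, 4]
r4 m[φ0→S] = [7, 7, 8]
r4 m[φ0→R] = [3, 9, 7]
r4 m[φ1→S] = [5, 0, 0]
r4 m[φ1→E] = [9, 8, 3]
r4 m[φ2→A] = [7, 7, 8]
r4 m[φ2→R] = [5, 0, 3]
r4 m[φ3→S] = [4, 2, 5]
r4 m[φ3→P] = [8, 3, 8]
r4 m[φ4→E] = [9, 2, 5]
r4 m[φ4→P] = [6, 5, 0]
r4 m[S→φ0] = [9, 2, 5]
r4 m[S→φ1] = [11, 9, 13]
r4 m[S→φ3] = [12, 7, 8]
r4 m[E→φ1] = [9, 2, 5]
r4 m[E→φ4] = [9, 8, 3]
r4 m[A→φ2] = [0, 0, 0]
r4 m[P→φ3] = [6, 5, 0]
r4 m[P→φ4] = [8, 3, 8]
r4 m[R→φ0] = [5, 0, 3]
r4 m[R→φ2] = [3, 9, 7]
r5 m[φ0→S] = [7, 7, 8]
r5 m[φ0→R] = [4, 10, 8]
r5 m[φ1→S] = [6, 5, 5]
r5 m[φ1→E] = [15, 14, 9]
r5 m[φ2→A] = [8, 9, 9]
r5 m[φ2→R] = [5, 0, 3]
r5 m[φ3→S] = [8, 6, 5]
r5 m[φ3→P] = [13, 8, 13]
r5 m[φ4→E] = [12, 4, 8]
r5 m[φ4→P] = [9, 9, 3]
r5 m[S→φ0] = [9, 2, 5]
r5 m[S→φ1] = [11, 9, 13]
r5 m[S→φ3] = [12, 7, 8]
r5 m[E→φ1] = [9, 2, 5]
r5 m[E→φ4] = [9, 8, 3]
r5 m[A→φ2] = [0, 0, 0]
r5 m[P→φ3] = [6, 5, 0]
r5 m[P→φ4] = [8, 3, 8]
r5 m[R→φ0] = [5, 0, 3]
r5 m[R→φ2] = [3, 9, 7]
r6 m[φ0→S] = [7, 7, 8]
r6 m[φ0→R] = [4, 10, 8]
r6 m[φ1→S] = [6, 5, 5]
r6 m[φ1→E] = [15, 14, 9]
r6 m[φ2→A] = [8, 9, 9]
r6 m[φ2→R] = [5, 0, 3]
r6 m[φ3→S] = [8, 6, 5]
r6 m[φ3→P] = [13, 8, 13]
r6 m[φ4→E] = [12, 4, 8]
r6 m[φ4→P] = [9, 9, 3]
r6 m[S→φ0] = [14, 11, 10]
r6 m[S→φ1] = [15, 13, 13]
r6 m[S→φ3] = [13, 12, 13]
r6 m[E→φ1] = [12, 4, 8]
r6 m[E→φ4] = [15, 14, 9]
r6 m[A→φ2] = [0, 0, 0]
r6 m[P→φ3] = [9, 9, 3]
r6 m[P→φ4] = [13, 8, 13]
r6 m[R→φ0] = [5, 0, 3]
r6 m[R→φ2] = [4, 10, 8]
r7 m[φ0→S] = [7, 7, 8]
r7 m[φ0→R] = [13, 18, 17]
r7 m[φ1→S] = [8, 8, 8]
r7 m[φ1→E] = [19, 18, 13]
r7 m[φ2→A] = [9, 10, 10]
r7 m[φ2→R] = [5, 0, 3]
r7 m[φ3→S] = [12, 9, 8]
r7 m[φ3→P] = [18, 13, 18]
r7 m[φ4→E] = [17, 9, 13]
r7 m[φ4→P] = [15, 15, 9]
r7 m[S→φ0] = [14, 11, 10]
r7 m[S→φ1] = [15, 13, 13]
r7 m[S→φ3] = [13, 12, 13]
r7 m[E→φ1] = [12, 4, 8]
r7 m[E→φ4] = [15, 14, 9]
r7 m[A→φ2] = [0, 0, 0]
r7 m[P→φ3] = [9, 9, 3]
r7 m[P→φ4] = [13, 8, 13]
r7 m[R→φ0] = [5, 0, 3]
r7 m[R→φ2] = [4, 10, 8]
r8 m[φ0→S] = [7, 7, 8]
r8 m[φ0→R] = [13, 18, 17]
r8 m[φ1→S] = [8, 8, 8]
r8 m[φ1→E] = [19, 18, 13]
r8 m[φ2→A] = [9, 10, 10]
r8 m[φ2→R] = [5, 0, 3]
r8 m[φ3→S] = [12, 9, 8]
r8 m[φ3→P] = [18, 13, 18]
r8 m[φ4→E] = [17, 9, 13]
r8 m[φ4→P] = [15, 15, 9]
r8 m[S→φ0] = [20, 17, 16]
r8 m[S→φ1] = [19, 16, 16]
r8 m[S→φ3] = [15, 15, 16]
r8 m[E→φ1] = [17, 9, 13]
r8 m[E→φ4] = [19, 18, 13]
r8 m[A→φ2] = [0, 0, 0]
r8 m[P→φ3] = [15, 15, 9]
r8 m[P→φ4] = [18, 13, 18]
r8 m[R→φ0] = [5, 0, 3]
r8 m[R→φ2] = [13, 18, 17]
no fixed point within 8 rounds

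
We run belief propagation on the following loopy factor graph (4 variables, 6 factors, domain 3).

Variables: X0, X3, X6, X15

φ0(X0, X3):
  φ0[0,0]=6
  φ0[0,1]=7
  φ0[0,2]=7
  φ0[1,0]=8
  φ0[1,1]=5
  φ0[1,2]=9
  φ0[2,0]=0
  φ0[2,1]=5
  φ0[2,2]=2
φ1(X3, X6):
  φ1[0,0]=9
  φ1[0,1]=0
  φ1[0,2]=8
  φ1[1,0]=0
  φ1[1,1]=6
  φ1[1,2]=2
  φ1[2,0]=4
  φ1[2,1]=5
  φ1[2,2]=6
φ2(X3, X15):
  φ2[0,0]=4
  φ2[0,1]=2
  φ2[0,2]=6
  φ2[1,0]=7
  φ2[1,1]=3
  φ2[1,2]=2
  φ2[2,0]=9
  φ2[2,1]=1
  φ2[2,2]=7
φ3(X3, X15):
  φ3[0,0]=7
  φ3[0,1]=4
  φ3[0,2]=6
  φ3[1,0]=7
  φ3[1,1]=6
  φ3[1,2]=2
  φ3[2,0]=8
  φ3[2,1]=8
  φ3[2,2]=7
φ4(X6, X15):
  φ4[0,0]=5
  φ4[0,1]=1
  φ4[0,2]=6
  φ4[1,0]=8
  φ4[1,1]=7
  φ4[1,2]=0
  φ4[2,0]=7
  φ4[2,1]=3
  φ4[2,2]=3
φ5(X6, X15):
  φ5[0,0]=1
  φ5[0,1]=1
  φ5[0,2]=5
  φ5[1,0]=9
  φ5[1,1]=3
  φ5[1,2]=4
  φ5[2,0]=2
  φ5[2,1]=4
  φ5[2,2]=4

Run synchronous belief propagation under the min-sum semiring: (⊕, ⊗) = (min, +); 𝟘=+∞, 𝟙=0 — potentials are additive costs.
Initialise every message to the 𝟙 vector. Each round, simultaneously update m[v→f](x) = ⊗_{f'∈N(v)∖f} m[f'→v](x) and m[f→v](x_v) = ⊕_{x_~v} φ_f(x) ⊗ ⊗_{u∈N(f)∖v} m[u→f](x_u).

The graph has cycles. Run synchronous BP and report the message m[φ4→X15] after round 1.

init: all messages = 𝟙 over 3 values
r1 m[φ0→X0] = [6, 5, 0]
r1 m[φ0→X3] = [0, 5, 2]
r1 m[φ1→X3] = [0, 0, 4]
r1 m[φ1→X6] = [0, 0, 2]
r1 m[φ2→X3] = [2, 2, 1]
r1 m[φ2→X15] = [4, 1, 2]
r1 m[φ3→X3] = [4, 2, 7]
r1 m[φ3→X15] = [7, 4, 2]
r1 m[φ4→X6] = [1, 0, 3]
r1 m[φ4→X15] = [5, 1, 0]
r1 m[φ5→X6] = [1, 3, 2]
r1 m[φ5→X15] = [1, 1, 4]
r1 m[X0→φ0] = [0, 0, 0]
r1 m[X3→φ0] = [0, 0, 0]
r1 m[X3→φ1] = [0, 0, 0]
r1 m[X3→φ2] = [0, 0, 0]
r1 m[X3→φ3] = [0, 0, 0]
r1 m[X6→φ1] = [0, 0, 0]
r1 m[X6→φ4] = [0, 0, 0]
r1 m[X6→φ5] = [0, 0, 0]
r1 m[X15→φ2] = [0, 0, 0]
r1 m[X15→φ3] = [0, 0, 0]
r1 m[X15→φ4] = [0, 0, 0]
r1 m[X15→φ5] = [0, 0, 0]

message @ round 1 = [5, 1, 0]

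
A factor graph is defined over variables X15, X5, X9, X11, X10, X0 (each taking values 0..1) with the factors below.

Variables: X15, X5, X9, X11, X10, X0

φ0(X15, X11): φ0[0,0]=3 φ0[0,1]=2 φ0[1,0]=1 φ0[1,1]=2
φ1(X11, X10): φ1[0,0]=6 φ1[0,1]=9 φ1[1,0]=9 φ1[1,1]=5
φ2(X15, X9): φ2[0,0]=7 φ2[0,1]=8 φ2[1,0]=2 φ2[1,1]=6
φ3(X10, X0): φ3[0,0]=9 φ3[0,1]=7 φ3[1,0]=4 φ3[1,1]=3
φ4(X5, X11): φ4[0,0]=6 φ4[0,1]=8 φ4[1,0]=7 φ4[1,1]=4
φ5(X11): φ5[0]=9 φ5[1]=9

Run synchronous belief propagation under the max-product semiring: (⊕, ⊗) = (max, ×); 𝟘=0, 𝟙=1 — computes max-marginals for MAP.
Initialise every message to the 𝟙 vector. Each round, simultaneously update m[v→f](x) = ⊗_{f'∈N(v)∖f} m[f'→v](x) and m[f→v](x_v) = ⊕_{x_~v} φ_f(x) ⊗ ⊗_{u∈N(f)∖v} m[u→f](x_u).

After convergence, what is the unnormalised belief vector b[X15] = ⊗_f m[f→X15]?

init: all messages = 𝟙 over 2 values
r1 m[φ0→X15] = [3, 2]
r1 m[φ0→X11] = [3, 2]
r1 m[φ1→X11] = [9, 9]
r1 m[φ1→X10] = [9, 9]
r1 m[φ2→X15] = [8, 6]
r1 m[φ2→X9] = [7, 8]
r1 m[φ3→X10] = [9, 4]
r1 m[φ3→X0] = [9, 7]
r1 m[φ4→X5] = [8, 7]
r1 m[φ4→X11] = [7, 8]
r1 m[φ5→X11] = [9, 9]
r1 m[X15→φ0] = [1, 1]
r1 m[X15→φ2] = [1, 1]
r1 m[X5→φ4] = [1, 1]
r1 m[X9→φ2] = [1, 1]
r1 m[X11→φ0] = [1, 1]
r1 m[X11→φ1] = [1, 1]
r1 m[X11→φ4] = [1, 1]
r1 m[X11→φ5] = [1, 1]
r1 m[X10→φ1] = [1, 1]
r1 m[X10→φ3] = [1, 1]
r1 m[X0→φ3] = [1, 1]
r2 m[φ0→X15] = [3, 2]
r2 m[φ0→X11] = [3, 2]
r2 m[φ1→X11] = [9, 9]
r2 m[φ1→X10] = [9, 9]
r2 m[φ2→X15] = [8, 6]
r2 m[φ2→X9] = [7, 8]
r2 m[φ3→X10] = [9, 4]
r2 m[φ3→X0] = [9, 7]
r2 m[φ4→X5] = [8, 7]
r2 m[φ4→X11] = [7, 8]
r2 m[φ5→X11] = [9, 9]
r2 m[X15→φ0] = [8, 6]
r2 m[X15→φ2] = [3, 2]
r2 m[X5→φ4] = [1, 1]
r2 m[X9→φ2] = [1, 1]
r2 m[X11→φ0] = [567, 648]
r2 m[X11→φ1] = [189, 144]
r2 m[X11→φ4] = [243, 162]
r2 m[X11→φ5] = [189, 144]
r2 m[X10→φ1] = [9, 4]
r2 m[X10→φ3] = [9, 9]
r2 m[X0→φ3] = [1, 1]
r3 m[φ0→X15] = [1701, 1296]
r3 m[φ0→X11] = [24, 16]
r3 m[φ1→X11] = [54, 81]
r3 m[φ1→X10] = [1296, 1701]
r3 m[φ2→X15] = [8, 6]
r3 m[φ2→X9] = [21, 24]
r3 m[φ3→X10] = [9, 4]
r3 m[φ3→X0] = [81, 63]
r3 m[φ4→X5] = [1458, 1701]
r3 m[φ4→X11] = [7, 8]
r3 m[φ5→X11] = [9, 9]
r3 m[X15→φ0] = [8, 6]
r3 m[X15→φ2] = [3, 2]
r3 m[X5→φ4] = [1, 1]
r3 m[X9→φ2] = [1, 1]
r3 m[X11→φ0] = [567, 648]
r3 m[X11→φ1] = [189, 144]
r3 m[X11→φ4] = [243, 162]
r3 m[X11→φ5] = [189, 144]
r3 m[X10→φ1] = [9, 4]
r3 m[X10→φ3] = [9, 9]
r3 m[X0→φ3] = [1, 1]
r4 m[φ0→X15] = [1701, 1296]
r4 m[φ0→X11] = [24, 16]
r4 m[φ1→X11] = [54, 81]
r4 m[φ1→X10] = [1296, 1701]
r4 m[φ2→X15] = [8, 6]
r4 m[φ2→X9] = [21, 24]
r4 m[φ3→X10] = [9, 4]
r4 m[φ3→X0] = [81, 63]
r4 m[φ4→X5] = [1458, 1701]
r4 m[φ4→X11] = [7, 8]
r4 m[φ5→X11] = [9, 9]
r4 m[X15→φ0] = [8, 6]
r4 m[X15→φ2] = [1701, 1296]
r4 m[X5→φ4] = [1, 1]
r4 m[X9→φ2] = [1, 1]
r4 m[X11→φ0] = [3402, 5832]
r4 m[X11→φ1] = [1512, 1152]
r4 m[X11→φ4] = [11664, 11664]
r4 m[X11→φ5] = [9072, 10368]
r4 m[X10→φ1] = [9, 4]
r4 m[X10→φ3] = [1296, 1701]
r4 m[X0→φ3] = [1, 1]
r5 m[φ0→X15] = [11664, 11664]
r5 m[φ0→X11] = [24, 16]
r5 m[φ1→X11] = [54, 81]
r5 m[φ1→X10] = [10368, 13608]
r5 m[φ2→X15] = [8, 6]
r5 m[φ2→X9] = [11907, 13608]
r5 m[φ3→X10] = [9, 4]
r5 m[φ3→X0] = [11664, 9072]
r5 m[φ4→X5] = [93312, 81648]
r5 m[φ4→X11] = [7, 8]
r5 m[φ5→X11] = [9, 9]
r5 m[X15→φ0] = [8, 6]
r5 m[X15→φ2] = [1701, 1296]
r5 m[X5→φ4] = [1, 1]
r5 m[X9→φ2] = [1, 1]
r5 m[X11→φ0] = [3402, 5832]
r5 m[X11→φ1] = [1512, 1152]
r5 m[X11→φ4] = [11664, 11664]
r5 m[X11→φ5] = [9072, 10368]
r5 m[X10→φ1] = [9, 4]
r5 m[X10→φ3] = [1296, 1701]
r5 m[X0→φ3] = [1, 1]
r6 m[φ0→X15] = [11664, 11664]
r6 m[φ0→X11] = [24, 16]
r6 m[φ1→X11] = [54, 81]
r6 m[φ1→X10] = [10368, 13608]
r6 m[φ2→X15] = [8, 6]
r6 m[φ2→X9] = [11907, 13608]
r6 m[φ3→X10] = [9, 4]
r6 m[φ3→X0] = [11664, 9072]
r6 m[φ4→X5] = [93312, 81648]
r6 m[φ4→X11] = [7, 8]
r6 m[φ5→X11] = [9, 9]
r6 m[X15→φ0] = [8, 6]
r6 m[X15→φ2] = [11664, 11664]
r6 m[X5→φ4] = [1, 1]
r6 m[X9→φ2] = [1, 1]
r6 m[X11→φ0] = [3402, 5832]
r6 m[X11→φ1] = [1512, 1152]
r6 m[X11→φ4] = [11664, 11664]
r6 m[X11→φ5] = [9072, 10368]
r6 m[X10→φ1] = [9, 4]
r6 m[X10→φ3] = [10368, 13608]
r6 m[X0→φ3] = [1, 1]
r7 m[φ0→X15] = [11664, 11664]
r7 m[φ0→X11] = [24, 16]
r7 m[φ1→X11] = [54, 81]
r7 m[φ1→X10] = [10368, 13608]
r7 m[φ2→X15] = [8, 6]
r7 m[φ2→X9] = [81648, 93312]
r7 m[φ3→X10] = [9, 4]
r7 m[φ3→X0] = [93312, 72576]
r7 m[φ4→X5] = [93312, 81648]
r7 m[φ4→X11] = [7, 8]
r7 m[φ5→X11] = [9, 9]
r7 m[X15→φ0] = [8, 6]
r7 m[X15→φ2] = [11664, 11664]
r7 m[X5→φ4] = [1, 1]
r7 m[X9→φ2] = [1, 1]
r7 m[X11→φ0] = [3402, 5832]
r7 m[X11→φ1] = [1512, 1152]
r7 m[X11→φ4] = [11664, 11664]
r7 m[X11→φ5] = [9072, 10368]
r7 m[X10→φ1] = [9, 4]
r7 m[X10→φ3] = [10368, 13608]
r7 m[X0→φ3] = [1, 1]
r8 m[φ0→X15] = [11664, 11664]
r8 m[φ0→X11] = [24, 16]
r8 m[φ1→X11] = [54, 81]
r8 m[φ1→X10] = [10368, 13608]
r8 m[φ2→X15] = [8, 6]
r8 m[φ2→X9] = [81648, 93312]
r8 m[φ3→X10] = [9, 4]
r8 m[φ3→X0] = [93312, 72576]
r8 m[φ4→X5] = [93312, 81648]
r8 m[φ4→X11] = [7, 8]
r8 m[φ5→X11] = [9, 9]
r8 m[X15→φ0] = [8, 6]
r8 m[X15→φ2] = [11664, 11664]
r8 m[X5→φ4] = [1, 1]
r8 m[X9→φ2] = [1, 1]
r8 m[X11→φ0] = [3402, 5832]
r8 m[X11→φ1] = [1512, 1152]
r8 m[X11→φ4] = [11664, 11664]
r8 m[X11→φ5] = [9072, 10368]
r8 m[X10→φ1] = [9, 4]
r8 m[X10→φ3] = [10368, 13608]
r8 m[X0→φ3] = [1, 1]
fixed point reached at round 8
b[X15] = ⊗ incoming = [93312, 69984]

b[X15] = [93312, 69984]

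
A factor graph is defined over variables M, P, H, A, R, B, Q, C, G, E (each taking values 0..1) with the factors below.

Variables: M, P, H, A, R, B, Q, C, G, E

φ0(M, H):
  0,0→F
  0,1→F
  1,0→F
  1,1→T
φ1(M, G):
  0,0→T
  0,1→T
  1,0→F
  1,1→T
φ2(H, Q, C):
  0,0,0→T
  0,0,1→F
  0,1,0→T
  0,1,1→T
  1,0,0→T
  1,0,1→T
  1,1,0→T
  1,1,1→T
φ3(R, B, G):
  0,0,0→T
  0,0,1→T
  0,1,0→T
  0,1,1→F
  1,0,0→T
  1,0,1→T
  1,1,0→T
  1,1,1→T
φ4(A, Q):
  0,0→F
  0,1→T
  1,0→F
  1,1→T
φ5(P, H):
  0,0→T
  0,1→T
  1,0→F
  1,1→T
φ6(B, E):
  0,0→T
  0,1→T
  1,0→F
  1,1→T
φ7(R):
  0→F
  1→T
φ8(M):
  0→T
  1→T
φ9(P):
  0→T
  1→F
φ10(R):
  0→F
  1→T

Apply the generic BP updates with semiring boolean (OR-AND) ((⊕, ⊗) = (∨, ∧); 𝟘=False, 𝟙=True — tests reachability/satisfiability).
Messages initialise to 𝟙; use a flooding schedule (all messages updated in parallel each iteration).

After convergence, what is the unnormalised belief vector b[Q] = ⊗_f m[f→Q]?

init: all messages = 𝟙 over 2 values
r1 m[φ0→M] = [F, T]
r1 m[φ0→H] = [F, T]
r1 m[φ1→M] = [T, T]
r1 m[φ1→G] = [T, T]
r1 m[φ2→H] = [T, T]
r1 m[φ2→Q] = [T, T]
r1 m[φ2→C] = [T, T]
r1 m[φ3→R] = [T, T]
r1 m[φ3→B] = [T, T]
r1 m[φ3→G] = [T, T]
r1 m[φ4→A] = [T, T]
r1 m[φ4→Q] = [F, T]
r1 m[φ5→P] = [T, T]
r1 m[φ5→H] = [T, T]
r1 m[φ6→B] = [T, T]
r1 m[φ6→E] = [T, T]
r1 m[φ7→R] = [F, T]
r1 m[φ8→M] = [T, T]
r1 m[φ9→P] = [T, F]
r1 m[φ10→R] = [F, T]
r1 m[M→φ0] = [T, T]
r1 m[M→φ1] = [T, T]
r1 m[M→φ8] = [T, T]
r1 m[P→φ5] = [T, T]
r1 m[P→φ9] = [T, T]
r1 m[H→φ0] = [T, T]
r1 m[H→φ2] = [T, T]
r1 m[H→φ5] = [T, T]
r1 m[A→φ4] = [T, T]
r1 m[R→φ3] = [T, T]
r1 m[R→φ7] = [T, T]
r1 m[R→φ10] = [T, T]
r1 m[B→φ3] = [T, T]
r1 m[B→φ6] = [T, T]
r1 m[Q→φ2] = [T, T]
r1 m[Q→φ4] = [T, T]
r1 m[C→φ2] = [T, T]
r1 m[G→φ1] = [T, T]
r1 m[G→φ3] = [T, T]
r1 m[E→φ6] = [T, T]
r2 m[φ0→M] = [F, T]
r2 m[φ0→H] = [F, T]
r2 m[φ1→M] = [T, T]
r2 m[φ1→G] = [T, T]
r2 m[φ2→H] = [T, T]
r2 m[φ2→Q] = [T, T]
r2 m[φ2→C] = [T, T]
r2 m[φ3→R] = [T, T]
r2 m[φ3→B] = [T, T]
r2 m[φ3→G] = [T, T]
r2 m[φ4→A] = [T, T]
r2 m[φ4→Q] = [F, T]
r2 m[φ5→P] = [T, T]
r2 m[φ5→H] = [T, T]
r2 m[φ6→B] = [T, T]
r2 m[φ6→E] = [T, T]
r2 m[φ7→R] = [F, T]
r2 m[φ8→M] = [T, T]
r2 m[φ9→P] = [T, F]
r2 m[φ10→R] = [F, T]
r2 m[M→φ0] = [T, T]
r2 m[M→φ1] = [F, T]
r2 m[M→φ8] = [F, T]
r2 m[P→φ5] = [T, F]
r2 m[P→φ9] = [T, T]
r2 m[H→φ0] = [T, T]
r2 m[H→φ2] = [F, T]
r2 m[H→φ5] = [F, T]
r2 m[A→φ4] = [T, T]
r2 m[R→φ3] = [F, T]
r2 m[R→φ7] = [F, T]
r2 m[R→φ10] = [F, T]
r2 m[B→φ3] = [T, T]
r2 m[B→φ6] = [T, T]
r2 m[Q→φ2] = [F, T]
r2 m[Q→φ4] = [T, T]
r2 m[C→φ2] = [T, T]
r2 m[G→φ1] = [T, T]
r2 m[G→φ3] = [T, T]
r2 m[E→φ6] = [T, T]
r3 m[φ0→M] = [F, T]
r3 m[φ0→H] = [F, T]
r3 m[φ1→M] = [T, T]
r3 m[φ1→G] = [F, T]
r3 m[φ2→H] = [T, T]
r3 m[φ2→Q] = [T, T]
r3 m[φ2→C] = [T, T]
r3 m[φ3→R] = [T, T]
r3 m[φ3→B] = [T, T]
r3 m[φ3→G] = [T, T]
r3 m[φ4→A] = [T, T]
r3 m[φ4→Q] = [F, T]
r3 m[φ5→P] = [T, T]
r3 m[φ5→H] = [T, T]
r3 m[φ6→B] = [T, T]
r3 m[φ6→E] = [T, T]
r3 m[φ7→R] = [F, T]
r3 m[φ8→M] = [T, T]
r3 m[φ9→P] = [T, F]
r3 m[φ10→R] = [F, T]
r3 m[M→φ0] = [T, T]
r3 m[M→φ1] = [F, T]
r3 m[M→φ8] = [F, T]
r3 m[P→φ5] = [T, F]
r3 m[P→φ9] = [T, T]
r3 m[H→φ0] = [T, T]
r3 m[H→φ2] = [F, T]
r3 m[H→φ5] = [F, T]
r3 m[A→φ4] = [T, T]
r3 m[R→φ3] = [F, T]
r3 m[R→φ7] = [F, T]
r3 m[R→φ10] = [F, T]
r3 m[B→φ3] = [T, T]
r3 m[B→φ6] = [T, T]
r3 m[Q→φ2] = [F, T]
r3 m[Q→φ4] = [T, T]
r3 m[C→φ2] = [T, T]
r3 m[G→φ1] = [T, T]
r3 m[G→φ3] = [T, T]
r3 m[E→φ6] = [T, T]
r4 m[φ0→M] = [F, T]
r4 m[φ0→H] = [F, T]
r4 m[φ1→M] = [T, T]
r4 m[φ1→G] = [F, T]
r4 m[φ2→H] = [T, T]
r4 m[φ2→Q] = [T, T]
r4 m[φ2→C] = [T, T]
r4 m[φ3→R] = [T, T]
r4 m[φ3→B] = [T, T]
r4 m[φ3→G] = [T, T]
r4 m[φ4→A] = [T, T]
r4 m[φ4→Q] = [F, T]
r4 m[φ5→P] = [T, T]
r4 m[φ5→H] = [T, T]
r4 m[φ6→B] = [T, T]
r4 m[φ6→E] = [T, T]
r4 m[φ7→R] = [F, T]
r4 m[φ8→M] = [T, T]
r4 m[φ9→P] = [T, F]
r4 m[φ10→R] = [F, T]
r4 m[M→φ0] = [T, T]
r4 m[M→φ1] = [F, T]
r4 m[M→φ8] = [F, T]
r4 m[P→φ5] = [T, F]
r4 m[P→φ9] = [T, T]
r4 m[H→φ0] = [T, T]
r4 m[H→φ2] = [F, T]
r4 m[H→φ5] = [F, T]
r4 m[A→φ4] = [T, T]
r4 m[R→φ3] = [F, T]
r4 m[R→φ7] = [F, T]
r4 m[R→φ10] = [F, T]
r4 m[B→φ3] = [T, T]
r4 m[B→φ6] = [T, T]
r4 m[Q→φ2] = [F, T]
r4 m[Q→φ4] = [T, T]
r4 m[C→φ2] = [T, T]
r4 m[G→φ1] = [T, T]
r4 m[G→φ3] = [F, T]
r4 m[E→φ6] = [T, T]
r5 m[φ0→M] = [F, T]
r5 m[φ0→H] = [F, T]
r5 m[φ1→M] = [T, T]
r5 m[φ1→G] = [F, T]
r5 m[φ2→H] = [T, T]
r5 m[φ2→Q] = [T, T]
r5 m[φ2→C] = [T, T]
r5 m[φ3→R] = [T, T]
r5 m[φ3→B] = [T, T]
r5 m[φ3→G] = [T, T]
r5 m[φ4→A] = [T, T]
r5 m[φ4→Q] = [F, T]
r5 m[φ5→P] = [T, T]
r5 m[φ5→H] = [T, T]
r5 m[φ6→B] = [T, T]
r5 m[φ6→E] = [T, T]
r5 m[φ7→R] = [F, T]
r5 m[φ8→M] = [T, T]
r5 m[φ9→P] = [T, F]
r5 m[φ10→R] = [F, T]
r5 m[M→φ0] = [T, T]
r5 m[M→φ1] = [F, T]
r5 m[M→φ8] = [F, T]
r5 m[P→φ5] = [T, F]
r5 m[P→φ9] = [T, T]
r5 m[H→φ0] = [T, T]
r5 m[H→φ2] = [F, T]
r5 m[H→φ5] = [F, T]
r5 m[A→φ4] = [T, T]
r5 m[R→φ3] = [F, T]
r5 m[R→φ7] = [F, T]
r5 m[R→φ10] = [F, T]
r5 m[B→φ3] = [T, T]
r5 m[B→φ6] = [T, T]
r5 m[Q→φ2] = [F, T]
r5 m[Q→φ4] = [T, T]
r5 m[C→φ2] = [T, T]
r5 m[G→φ1] = [T, T]
r5 m[G→φ3] = [F, T]
r5 m[E→φ6] = [T, T]
fixed point reached at round 5
b[Q] = ⊗ incoming = [F, T]

b[Q] = [F, T]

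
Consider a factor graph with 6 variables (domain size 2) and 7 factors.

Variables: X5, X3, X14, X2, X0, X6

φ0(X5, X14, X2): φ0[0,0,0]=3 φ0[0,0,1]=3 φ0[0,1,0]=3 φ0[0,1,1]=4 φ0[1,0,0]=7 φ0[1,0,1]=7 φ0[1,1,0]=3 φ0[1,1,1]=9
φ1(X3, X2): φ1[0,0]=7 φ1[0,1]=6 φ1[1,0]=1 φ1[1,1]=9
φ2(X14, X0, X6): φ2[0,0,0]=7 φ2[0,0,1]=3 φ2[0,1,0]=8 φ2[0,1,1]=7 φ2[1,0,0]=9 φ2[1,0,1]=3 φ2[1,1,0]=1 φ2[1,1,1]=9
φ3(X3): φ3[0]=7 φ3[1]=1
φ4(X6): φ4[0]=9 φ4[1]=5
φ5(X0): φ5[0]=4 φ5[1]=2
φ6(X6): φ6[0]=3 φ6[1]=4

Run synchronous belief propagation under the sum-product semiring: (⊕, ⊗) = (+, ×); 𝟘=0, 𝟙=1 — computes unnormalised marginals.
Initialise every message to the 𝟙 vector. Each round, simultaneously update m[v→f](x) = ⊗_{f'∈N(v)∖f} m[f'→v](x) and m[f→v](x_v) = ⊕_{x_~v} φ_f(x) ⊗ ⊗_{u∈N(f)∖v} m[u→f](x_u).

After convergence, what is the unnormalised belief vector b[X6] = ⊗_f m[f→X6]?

b[X6] = [2187918, 1103000]

init: all messages = 𝟙 over 2 values
r1 m[φ0→X5] = [13, 26]
r1 m[φ0→X14] = [20, 19]
r1 m[φ0→X2] = [16, 23]
r1 m[φ1→X3] = [13, 10]
r1 m[φ1→X2] = [8, 15]
r1 m[φ2→X14] = [25, 22]
r1 m[φ2→X0] = [22, 25]
r1 m[φ2→X6] = [25, 22]
r1 m[φ3→X3] = [7, 1]
r1 m[φ4→X6] = [9, 5]
r1 m[φ5→X0] = [4, 2]
r1 m[φ6→X6] = [3, 4]
r1 m[X5→φ0] = [1, 1]
r1 m[X3→φ1] = [1, 1]
r1 m[X3→φ3] = [1, 1]
r1 m[X14→φ0] = [1, 1]
r1 m[X14→φ2] = [1, 1]
r1 m[X2→φ0] = [1, 1]
r1 m[X2→φ1] = [1, 1]
r1 m[X0→φ2] = [1, 1]
r1 m[X0→φ5] = [1, 1]
r1 m[X6→φ2] = [1, 1]
r1 m[X6→φ4] = [1, 1]
r1 m[X6→φ6] = [1, 1]
r2 m[φ0→X5] = [13, 26]
r2 m[φ0→X14] = [20, 19]
r2 m[φ0→X2] = [16, 23]
r2 m[φ1→X3] = [13, 10]
r2 m[φ1→X2] = [8, 15]
r2 m[φ2→X14] = [25, 22]
r2 m[φ2→X0] = [22, 25]
r2 m[φ2→X6] = [25, 22]
r2 m[φ3→X3] = [7, 1]
r2 m[φ4→X6] = [9, 5]
r2 m[φ5→X0] = [4, 2]
r2 m[φ6→X6] = [3, 4]
r2 m[X5→φ0] = [1, 1]
r2 m[X3→φ1] = [7, 1]
r2 m[X3→φ3] = [13, 10]
r2 m[X14→φ0] = [25, 22]
r2 m[X14→φ2] = [20, 19]
r2 m[X2→φ0] = [8, 15]
r2 m[X2→φ1] = [16, 23]
r2 m[X0→φ2] = [4, 2]
r2 m[X0→φ5] = [22, 25]
r2 m[X6→φ2] = [27, 20]
r2 m[X6→φ4] = [75, 88]
r2 m[X6→φ6] = [225, 110]
r3 m[φ0→X5] = [3573, 7523]
r3 m[φ0→X14] = [230, 243]
r3 m[φ0→X2] = [382, 536]
r3 m[φ1→X3] = [250, 223]
r3 m[φ1→X2] = [50, 51]
r3 m[φ2→X14] = [1708, 1626]
r3 m[φ2→X0] = [10737, 11053]
r3 m[φ2→X6] = [1602, 1090]
r3 m[φ3→X3] = [7, 1]
r3 m[φ4→X6] = [9, 5]
r3 m[φ5→X0] = [4, 2]
r3 m[φ6→X6] = [3, 4]
r3 m[X5→φ0] = [1, 1]
r3 m[X3→φ1] = [7, 1]
r3 m[X3→φ3] = [13, 10]
r3 m[X14→φ0] = [25, 22]
r3 m[X14→φ2] = [20, 19]
r3 m[X2→φ0] = [8, 15]
r3 m[X2→φ1] = [16, 23]
r3 m[X0→φ2] = [4, 2]
r3 m[X0→φ5] = [22, 25]
r3 m[X6→φ2] = [27, 20]
r3 m[X6→φ4] = [75, 88]
r3 m[X6→φ6] = [225, 110]
r4 m[φ0→X5] = [3573, 7523]
r4 m[φ0→X14] = [230, 243]
r4 m[φ0→X2] = [382, 536]
r4 m[φ1→X3] = [250, 223]
r4 m[φ1→X2] = [50, 51]
r4 m[φ2→X14] = [1708, 1626]
r4 m[φ2→X0] = [10737, 11053]
r4 m[φ2→X6] = [1602, 1090]
r4 m[φ3→X3] = [7, 1]
r4 m[φ4→X6] = [9, 5]
r4 m[φ5→X0] = [4, 2]
r4 m[φ6→X6] = [3, 4]
r4 m[X5→φ0] = [1, 1]
r4 m[X3→φ1] = [7, 1]
r4 m[X3→φ3] = [250, 223]
r4 m[X14→φ0] = [1708, 1626]
r4 m[X14→φ2] = [230, 243]
r4 m[X2→φ0] = [50, 51]
r4 m[X2→φ1] = [382, 536]
r4 m[X0→φ2] = [4, 2]
r4 m[X0→φ5] = [10737, 11053]
r4 m[X6→φ2] = [27, 20]
r4 m[X6→φ4] = [4806, 4360]
r4 m[X6→φ6] = [14418, 5450]
r5 m[φ0→X5] = [1093128, 2197790]
r5 m[φ0→X14] = [1010, 963]
r5 m[φ0→X2] = [26836, 38218]
r5 m[φ1→X3] = [5890, 5206]
r5 m[φ1→X2] = [50, 51]
r5 m[φ2→X14] = [1708, 1626]
r5 m[φ2→X0] = [130899, 132181]
r5 m[φ2→X6] = [19354, 13270]
r5 m[φ3→X3] = [7, 1]
r5 m[φ4→X6] = [9, 5]
r5 m[φ5→X0] = [4, 2]
r5 m[φ6→X6] = [3, 4]
r5 m[X5→φ0] = [1, 1]
r5 m[X3→φ1] = [7, 1]
r5 m[X3→φ3] = [250, 223]
r5 m[X14→φ0] = [1708, 1626]
r5 m[X14→φ2] = [230, 243]
r5 m[X2→φ0] = [50, 51]
r5 m[X2→φ1] = [382, 536]
r5 m[X0→φ2] = [4, 2]
r5 m[X0→φ5] = [10737, 11053]
r5 m[X6→φ2] = [27, 20]
r5 m[X6→φ4] = [4806, 4360]
r5 m[X6→φ6] = [14418, 5450]
r6 m[φ0→X5] = [1093128, 2197790]
r6 m[φ0→X14] = [1010, 963]
r6 m[φ0→X2] = [26836, 38218]
r6 m[φ1→X3] = [5890, 5206]
r6 m[φ1→X2] = [50, 51]
r6 m[φ2→X14] = [1708, 1626]
r6 m[φ2→X0] = [130899, 132181]
r6 m[φ2→X6] = [19354, 13270]
r6 m[φ3→X3] = [7, 1]
r6 m[φ4→X6] = [9, 5]
r6 m[φ5→X0] = [4, 2]
r6 m[φ6→X6] = [3, 4]
r6 m[X5→φ0] = [1, 1]
r6 m[X3→φ1] = [7, 1]
r6 m[X3→φ3] = [5890, 5206]
r6 m[X14→φ0] = [1708, 1626]
r6 m[X14→φ2] = [1010, 963]
r6 m[X2→φ0] = [50, 51]
r6 m[X2→φ1] = [26836, 38218]
r6 m[X0→φ2] = [4, 2]
r6 m[X0→φ5] = [130899, 132181]
r6 m[X6→φ2] = [27, 20]
r6 m[X6→φ4] = [58062, 53080]
r6 m[X6→φ6] = [174186, 66350]
r7 m[φ0→X5] = [1093128, 2197790]
r7 m[φ0→X14] = [1010, 963]
r7 m[φ0→X2] = [26836, 38218]
r7 m[φ1→X3] = [417160, 370798]
r7 m[φ1→X2] = [50, 51]
r7 m[φ2→X14] = [1708, 1626]
r7 m[φ2→X0] = [543279, 558901]
r7 m[φ2→X6] = [81034, 55150]
r7 m[φ3→X3] = [7, 1]
r7 m[φ4→X6] = [9, 5]
r7 m[φ5→X0] = [4, 2]
r7 m[φ6→X6] = [3, 4]
r7 m[X5→φ0] = [1, 1]
r7 m[X3→φ1] = [7, 1]
r7 m[X3→φ3] = [5890, 5206]
r7 m[X14→φ0] = [1708, 1626]
r7 m[X14→φ2] = [1010, 963]
r7 m[X2→φ0] = [50, 51]
r7 m[X2→φ1] = [26836, 38218]
r7 m[X0→φ2] = [4, 2]
r7 m[X0→φ5] = [130899, 132181]
r7 m[X6→φ2] = [27, 20]
r7 m[X6→φ4] = [58062, 53080]
r7 m[X6→φ6] = [174186, 66350]
r8 m[φ0→X5] = [1093128, 2197790]
r8 m[φ0→X14] = [1010, 963]
r8 m[φ0→X2] = [26836, 38218]
r8 m[φ1→X3] = [417160, 370798]
r8 m[φ1→X2] = [50, 51]
r8 m[φ2→X14] = [1708, 1626]
r8 m[φ2→X0] = [543279, 558901]
r8 m[φ2→X6] = [81034, 55150]
r8 m[φ3→X3] = [7, 1]
r8 m[φ4→X6] = [9, 5]
r8 m[φ5→X0] = [4, 2]
r8 m[φ6→X6] = [3, 4]
r8 m[X5→φ0] = [1, 1]
r8 m[X3→φ1] = [7, 1]
r8 m[X3→φ3] = [417160, 370798]
r8 m[X14→φ0] = [1708, 1626]
r8 m[X14→φ2] = [1010, 963]
r8 m[X2→φ0] = [50, 51]
r8 m[X2→φ1] = [26836, 38218]
r8 m[X0→φ2] = [4, 2]
r8 m[X0→φ5] = [543279, 558901]
r8 m[X6→φ2] = [27, 20]
r8 m[X6→φ4] = [243102, 220600]
r8 m[X6→φ6] = [729306, 275750]
r9 m[φ0→X5] = [1093128, 2197790]
r9 m[φ0→X14] = [1010, 963]
r9 m[φ0→X2] = [26836, 38218]
r9 m[φ1→X3] = [417160, 370798]
r9 m[φ1→X2] = [50, 51]
r9 m[φ2→X14] = [1708, 1626]
r9 m[φ2→X0] = [543279, 558901]
r9 m[φ2→X6] = [81034, 55150]
r9 m[φ3→X3] = [7, 1]
r9 m[φ4→X6] = [9, 5]
r9 m[φ5→X0] = [4, 2]
r9 m[φ6→X6] = [3, 4]
r9 m[X5→φ0] = [1, 1]
r9 m[X3→φ1] = [7, 1]
r9 m[X3→φ3] = [417160, 370798]
r9 m[X14→φ0] = [1708, 1626]
r9 m[X14→φ2] = [1010, 963]
r9 m[X2→φ0] = [50, 51]
r9 m[X2→φ1] = [26836, 38218]
r9 m[X0→φ2] = [4, 2]
r9 m[X0→φ5] = [543279, 558901]
r9 m[X6→φ2] = [27, 20]
r9 m[X6→φ4] = [243102, 220600]
r9 m[X6→φ6] = [729306, 275750]
fixed point reached at round 9
b[X6] = ⊗ incoming = [2187918, 1103000]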